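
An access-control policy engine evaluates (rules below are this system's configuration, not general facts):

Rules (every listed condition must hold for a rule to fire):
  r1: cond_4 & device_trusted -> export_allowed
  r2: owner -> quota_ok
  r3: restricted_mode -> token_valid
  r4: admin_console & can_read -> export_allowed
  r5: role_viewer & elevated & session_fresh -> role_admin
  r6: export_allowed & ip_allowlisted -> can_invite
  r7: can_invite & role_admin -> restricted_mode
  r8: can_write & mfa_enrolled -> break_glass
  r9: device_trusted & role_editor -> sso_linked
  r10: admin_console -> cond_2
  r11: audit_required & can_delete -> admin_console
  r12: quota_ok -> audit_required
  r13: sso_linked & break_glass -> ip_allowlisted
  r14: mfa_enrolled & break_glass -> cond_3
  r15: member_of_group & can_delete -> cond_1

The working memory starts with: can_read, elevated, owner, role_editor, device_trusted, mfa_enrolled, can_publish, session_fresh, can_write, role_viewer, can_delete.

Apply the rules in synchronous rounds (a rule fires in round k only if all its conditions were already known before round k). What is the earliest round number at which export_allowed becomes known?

4

Round 1 — r2, r5, r8, r9, derive quota_ok, role_admin, break_glass, sso_linked.
Round 2 — r12, r13, r14, derive audit_required, ip_allowlisted, cond_3.
Round 3 — r11, derive admin_console.
Round 4 — r4, r10, derive export_allowed, cond_2.
export_allowed first appears in round 4.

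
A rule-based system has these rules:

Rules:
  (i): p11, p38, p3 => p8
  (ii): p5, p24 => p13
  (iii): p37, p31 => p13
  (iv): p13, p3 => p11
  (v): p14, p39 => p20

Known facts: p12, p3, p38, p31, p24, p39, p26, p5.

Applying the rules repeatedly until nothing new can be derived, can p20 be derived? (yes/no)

[1] (ii) [p5, p24 => p13]. ⇒ new: p13.
[2] (iv) [p13, p3 => p11]. ⇒ new: p11.
[3] (i) [p11, p38, p3 => p8]. ⇒ new: p8.
Fixed point reached. p20 is concluded only by (v); (v) needs p14 (never derived).

no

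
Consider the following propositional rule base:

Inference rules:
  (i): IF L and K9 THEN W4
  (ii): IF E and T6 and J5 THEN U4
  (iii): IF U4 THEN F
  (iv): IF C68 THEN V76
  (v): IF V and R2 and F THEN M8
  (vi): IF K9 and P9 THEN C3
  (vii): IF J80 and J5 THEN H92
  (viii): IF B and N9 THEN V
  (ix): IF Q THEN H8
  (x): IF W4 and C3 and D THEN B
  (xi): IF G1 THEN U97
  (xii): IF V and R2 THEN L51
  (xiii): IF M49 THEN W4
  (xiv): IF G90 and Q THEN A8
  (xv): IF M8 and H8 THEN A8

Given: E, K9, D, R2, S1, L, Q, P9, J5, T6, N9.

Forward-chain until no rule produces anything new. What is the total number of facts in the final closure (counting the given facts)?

21

Round 1 fires (i), (ii), (vi), (ix), giving W4, U4, C3, H8.
Round 2 fires (iii), (x), giving F, B.
Round 3 fires (viii), giving V.
Round 4 fires (v), (xii), giving M8, L51.
Round 5 fires (xv), giving A8.
Closure: {A8, B, C3, D, E, F, H8, J5, K9, L, L51, M8, N9, P9, Q, R2, S1, T6, U4, V, W4} — 21 facts.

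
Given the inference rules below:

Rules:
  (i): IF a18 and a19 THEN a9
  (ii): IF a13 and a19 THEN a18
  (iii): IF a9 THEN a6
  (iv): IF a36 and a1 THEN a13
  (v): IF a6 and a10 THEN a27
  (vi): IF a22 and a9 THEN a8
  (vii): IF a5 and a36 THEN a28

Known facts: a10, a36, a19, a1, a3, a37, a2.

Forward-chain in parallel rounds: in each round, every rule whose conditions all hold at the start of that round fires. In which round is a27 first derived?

Round 1 fires (iv), giving a13.
Round 2 fires (ii), giving a18.
Round 3 fires (i), giving a9.
Round 4 fires (iii), giving a6.
Round 5 fires (v), giving a27.
a27 first appears in round 5.

5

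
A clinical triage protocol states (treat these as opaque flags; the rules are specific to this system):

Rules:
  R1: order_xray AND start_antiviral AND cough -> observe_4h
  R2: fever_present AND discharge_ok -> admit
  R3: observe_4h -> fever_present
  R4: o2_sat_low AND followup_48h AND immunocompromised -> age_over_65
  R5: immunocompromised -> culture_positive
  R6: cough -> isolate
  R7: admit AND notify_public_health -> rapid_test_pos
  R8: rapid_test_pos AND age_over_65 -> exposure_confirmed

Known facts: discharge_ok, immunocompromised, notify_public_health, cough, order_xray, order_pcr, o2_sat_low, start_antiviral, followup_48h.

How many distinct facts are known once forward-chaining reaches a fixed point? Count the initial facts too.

[1] R1 [order_xray AND start_antiviral AND cough -> observe_4h]; R4 [o2_sat_low AND followup_48h AND immunocompromised -> age_over_65]; R5 [immunocompromised -> culture_positive]; R6 [cough -> isolate]. ⇒ new: observe_4h, age_over_65, culture_positive, isolate.
[2] R3 [observe_4h -> fever_present]. ⇒ new: fever_present.
[3] R2 [fever_present AND discharge_ok -> admit]. ⇒ new: admit.
[4] R7 [admit AND notify_public_health -> rapid_test_pos]. ⇒ new: rapid_test_pos.
[5] R8 [rapid_test_pos AND age_over_65 -> exposure_confirmed]. ⇒ new: exposure_confirmed.
Closure: {admit, age_over_65, cough, culture_positive, discharge_ok, exposure_confirmed, fever_present, followup_48h, immunocompromised, isolate, notify_public_health, o2_sat_low, observe_4h, order_pcr, order_xray, rapid_test_pos, start_antiviral} — 17 facts.

17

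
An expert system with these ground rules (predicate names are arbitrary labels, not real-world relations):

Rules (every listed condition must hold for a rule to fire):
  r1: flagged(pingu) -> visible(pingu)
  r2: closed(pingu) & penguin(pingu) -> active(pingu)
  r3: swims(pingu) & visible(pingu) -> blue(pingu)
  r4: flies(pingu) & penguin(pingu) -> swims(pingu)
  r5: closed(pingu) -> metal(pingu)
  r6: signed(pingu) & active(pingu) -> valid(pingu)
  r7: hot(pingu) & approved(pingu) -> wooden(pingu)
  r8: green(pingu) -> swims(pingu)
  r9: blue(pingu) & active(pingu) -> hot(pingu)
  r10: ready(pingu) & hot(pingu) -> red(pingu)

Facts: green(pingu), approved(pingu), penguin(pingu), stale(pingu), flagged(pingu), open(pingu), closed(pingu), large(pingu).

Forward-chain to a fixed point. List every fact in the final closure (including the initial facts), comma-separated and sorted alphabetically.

active(pingu), approved(pingu), blue(pingu), closed(pingu), flagged(pingu), green(pingu), hot(pingu), large(pingu), metal(pingu), open(pingu), penguin(pingu), stale(pingu), swims(pingu), visible(pingu), wooden(pingu)

[1] r1 [flagged(pingu) -> visible(pingu)]; r2 [closed(pingu) & penguin(pingu) -> active(pingu)]; r5 [closed(pingu) -> metal(pingu)]; r8 [green(pingu) -> swims(pingu)]. ⇒ new: visible(pingu), active(pingu), metal(pingu), swims(pingu).
[2] r3 [swims(pingu) & visible(pingu) -> blue(pingu)]. ⇒ new: blue(pingu).
[3] r9 [blue(pingu) & active(pingu) -> hot(pingu)]. ⇒ new: hot(pingu).
[4] r7 [hot(pingu) & approved(pingu) -> wooden(pingu)]. ⇒ new: wooden(pingu).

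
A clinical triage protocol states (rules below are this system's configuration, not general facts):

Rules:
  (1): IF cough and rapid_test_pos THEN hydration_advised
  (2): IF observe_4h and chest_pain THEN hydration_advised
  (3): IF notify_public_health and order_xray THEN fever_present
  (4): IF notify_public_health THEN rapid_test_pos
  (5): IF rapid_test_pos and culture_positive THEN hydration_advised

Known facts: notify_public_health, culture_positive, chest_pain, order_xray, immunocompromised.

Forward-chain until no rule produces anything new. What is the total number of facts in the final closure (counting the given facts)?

[1] (3) [IF notify_public_health and order_xray THEN fever_present]; (4) [IF notify_public_health THEN rapid_test_pos]. ⇒ new: fever_present, rapid_test_pos.
[2] (5) [IF rapid_test_pos and culture_positive THEN hydration_advised]. ⇒ new: hydration_advised.
Closure: {chest_pain, culture_positive, fever_present, hydration_advised, immunocompromised, notify_public_health, order_xray, rapid_test_pos} — 8 facts.

8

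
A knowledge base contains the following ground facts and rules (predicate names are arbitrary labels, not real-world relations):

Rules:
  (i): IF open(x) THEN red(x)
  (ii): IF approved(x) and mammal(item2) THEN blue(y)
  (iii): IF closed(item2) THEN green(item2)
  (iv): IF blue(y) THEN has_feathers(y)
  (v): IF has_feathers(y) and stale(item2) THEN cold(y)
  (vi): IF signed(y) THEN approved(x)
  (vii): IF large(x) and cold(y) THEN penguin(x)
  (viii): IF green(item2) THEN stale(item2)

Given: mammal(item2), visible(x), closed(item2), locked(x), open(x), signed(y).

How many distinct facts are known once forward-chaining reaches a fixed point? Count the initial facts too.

Round 1 fires (i), (iii), (vi), giving red(x), green(item2), approved(x).
Round 2 fires (ii), (viii), giving blue(y), stale(item2).
Round 3 fires (iv), giving has_feathers(y).
Round 4 fires (v), giving cold(y).
Closure: {approved(x), blue(y), closed(item2), cold(y), green(item2), has_feathers(y), locked(x), mammal(item2), open(x), red(x), signed(y), stale(item2), visible(x)} — 13 facts.

13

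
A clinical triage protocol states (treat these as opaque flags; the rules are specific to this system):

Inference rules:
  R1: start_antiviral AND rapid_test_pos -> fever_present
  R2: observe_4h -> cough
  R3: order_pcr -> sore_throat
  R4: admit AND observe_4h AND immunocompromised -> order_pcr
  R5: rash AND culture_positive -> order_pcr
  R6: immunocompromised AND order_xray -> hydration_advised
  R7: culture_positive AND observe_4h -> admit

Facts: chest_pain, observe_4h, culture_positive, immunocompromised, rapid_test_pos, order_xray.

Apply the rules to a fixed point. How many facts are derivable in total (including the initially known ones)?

11

Round 1: R2 [observe_4h -> cough]; R6 [immunocompromised AND order_xray -> hydration_advised]; R7 [culture_positive AND observe_4h -> admit]. Adds cough, hydration_advised, admit.
Round 2: R4 [admit AND observe_4h AND immunocompromised -> order_pcr]. Adds order_pcr.
Round 3: R3 [order_pcr -> sore_throat]. Adds sore_throat.
Closure: {admit, chest_pain, cough, culture_positive, hydration_advised, immunocompromised, observe_4h, order_pcr, order_xray, rapid_test_pos, sore_throat} — 11 facts.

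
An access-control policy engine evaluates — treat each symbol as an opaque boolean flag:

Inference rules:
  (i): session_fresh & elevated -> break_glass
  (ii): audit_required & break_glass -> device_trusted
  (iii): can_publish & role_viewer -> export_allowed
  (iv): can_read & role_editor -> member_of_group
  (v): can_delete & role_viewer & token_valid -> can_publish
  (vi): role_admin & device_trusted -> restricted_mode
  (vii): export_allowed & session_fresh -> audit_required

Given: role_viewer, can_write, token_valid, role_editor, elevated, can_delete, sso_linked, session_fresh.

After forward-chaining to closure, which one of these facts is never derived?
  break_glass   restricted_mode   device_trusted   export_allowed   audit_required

Round 1: (i) [session_fresh & elevated -> break_glass]; (v) [can_delete & role_viewer & token_valid -> can_publish]. New: break_glass, can_publish.
Round 2: (iii) [can_publish & role_viewer -> export_allowed]. New: export_allowed.
Round 3: (vii) [export_allowed & session_fresh -> audit_required]. New: audit_required.
Round 4: (ii) [audit_required & break_glass -> device_trusted]. New: device_trusted.
Derived: break_glass (round 1), device_trusted (round 4), audit_required (round 3), export_allowed (round 2). restricted_mode never appears in any round.

restricted_mode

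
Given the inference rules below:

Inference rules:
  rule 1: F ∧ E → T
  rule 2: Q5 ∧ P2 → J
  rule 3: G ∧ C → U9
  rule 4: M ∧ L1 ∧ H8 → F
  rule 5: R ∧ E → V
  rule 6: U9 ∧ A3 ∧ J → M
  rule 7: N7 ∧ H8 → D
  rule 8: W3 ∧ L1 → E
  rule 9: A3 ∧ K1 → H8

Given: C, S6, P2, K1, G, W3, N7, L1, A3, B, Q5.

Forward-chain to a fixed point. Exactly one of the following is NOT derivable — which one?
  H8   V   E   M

Round 1: rule 2 [Q5 ∧ P2 → J]; rule 3 [G ∧ C → U9]; rule 8 [W3 ∧ L1 → E]; rule 9 [A3 ∧ K1 → H8]. New: J, U9, E, H8.
Round 2: rule 6 [U9 ∧ A3 ∧ J → M]; rule 7 [N7 ∧ H8 → D]. New: M, D.
Round 3: rule 4 [M ∧ L1 ∧ H8 → F]. New: F.
Round 4: rule 1 [F ∧ E → T]. New: T.
Derived: M (round 2), H8 (round 1), E (round 1). V never appears in any round.

V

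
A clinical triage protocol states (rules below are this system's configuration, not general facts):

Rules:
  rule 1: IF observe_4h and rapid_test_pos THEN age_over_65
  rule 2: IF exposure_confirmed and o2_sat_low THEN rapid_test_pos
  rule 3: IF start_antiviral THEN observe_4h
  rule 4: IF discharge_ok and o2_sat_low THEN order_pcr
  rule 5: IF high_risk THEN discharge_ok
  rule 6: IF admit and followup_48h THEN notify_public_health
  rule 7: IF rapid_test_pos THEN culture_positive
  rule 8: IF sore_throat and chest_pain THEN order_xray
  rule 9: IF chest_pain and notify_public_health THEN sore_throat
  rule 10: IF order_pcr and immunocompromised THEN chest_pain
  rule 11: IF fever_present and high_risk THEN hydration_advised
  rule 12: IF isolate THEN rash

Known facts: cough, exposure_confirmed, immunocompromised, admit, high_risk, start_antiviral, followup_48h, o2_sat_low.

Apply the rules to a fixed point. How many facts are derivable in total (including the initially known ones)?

Round 1: rule 2 [IF exposure_confirmed and o2_sat_low THEN rapid_test_pos]; rule 3 [IF start_antiviral THEN observe_4h]; rule 5 [IF high_risk THEN discharge_ok]; rule 6 [IF admit and followup_48h THEN notify_public_health]. Adds rapid_test_pos, observe_4h, discharge_ok, notify_public_health.
Round 2: rule 1 [IF observe_4h and rapid_test_pos THEN age_over_65]; rule 4 [IF discharge_ok and o2_sat_low THEN order_pcr]; rule 7 [IF rapid_test_pos THEN culture_positive]. Adds age_over_65, order_pcr, culture_positive.
Round 3: rule 10 [IF order_pcr and immunocompromised THEN chest_pain]. Adds chest_pain.
Round 4: rule 9 [IF chest_pain and notify_public_health THEN sore_throat]. Adds sore_throat.
Round 5: rule 8 [IF sore_throat and chest_pain THEN order_xray]. Adds order_xray.
Closure: {admit, age_over_65, chest_pain, cough, culture_positive, discharge_ok, exposure_confirmed, followup_48h, high_risk, immunocompromised, notify_public_health, o2_sat_low, observe_4h, order_pcr, order_xray, rapid_test_pos, sore_throat, start_antiviral} — 18 facts.

18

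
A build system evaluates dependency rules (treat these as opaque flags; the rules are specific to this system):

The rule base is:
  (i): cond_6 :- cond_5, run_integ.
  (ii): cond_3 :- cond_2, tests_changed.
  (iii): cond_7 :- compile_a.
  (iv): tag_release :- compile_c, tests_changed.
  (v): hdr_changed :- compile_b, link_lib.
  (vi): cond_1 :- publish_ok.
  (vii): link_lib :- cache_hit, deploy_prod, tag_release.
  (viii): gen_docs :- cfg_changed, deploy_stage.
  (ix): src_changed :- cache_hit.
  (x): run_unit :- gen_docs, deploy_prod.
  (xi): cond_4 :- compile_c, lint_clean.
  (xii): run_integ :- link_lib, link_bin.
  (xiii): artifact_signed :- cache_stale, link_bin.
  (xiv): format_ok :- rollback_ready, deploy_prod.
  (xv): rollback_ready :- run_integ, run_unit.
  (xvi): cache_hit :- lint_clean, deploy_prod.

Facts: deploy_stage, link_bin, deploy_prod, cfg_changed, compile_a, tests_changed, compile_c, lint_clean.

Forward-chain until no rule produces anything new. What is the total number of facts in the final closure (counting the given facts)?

[1] (iii) [cond_7 :- compile_a.]; (iv) [tag_release :- compile_c, tests_changed.]; (viii) [gen_docs :- cfg_changed, deploy_stage.]; (xi) [cond_4 :- compile_c, lint_clean.]; (xvi) [cache_hit :- lint_clean, deploy_prod.]. ⇒ new: cond_7, tag_release, gen_docs, cond_4, cache_hit.
[2] (vii) [link_lib :- cache_hit, deploy_prod, tag_release.]; (ix) [src_changed :- cache_hit.]; (x) [run_unit :- gen_docs, deploy_prod.]. ⇒ new: link_lib, src_changed, run_unit.
[3] (xii) [run_integ :- link_lib, link_bin.]. ⇒ new: run_integ.
[4] (xv) [rollback_ready :- run_integ, run_unit.]. ⇒ new: rollback_ready.
[5] (xiv) [format_ok :- rollback_ready, deploy_prod.]. ⇒ new: format_ok.
Closure: {cache_hit, cfg_changed, compile_a, compile_c, cond_4, cond_7, deploy_prod, deploy_stage, format_ok, gen_docs, link_bin, link_lib, lint_clean, rollback_ready, run_integ, run_unit, src_changed, tag_release, tests_changed} — 19 facts.

19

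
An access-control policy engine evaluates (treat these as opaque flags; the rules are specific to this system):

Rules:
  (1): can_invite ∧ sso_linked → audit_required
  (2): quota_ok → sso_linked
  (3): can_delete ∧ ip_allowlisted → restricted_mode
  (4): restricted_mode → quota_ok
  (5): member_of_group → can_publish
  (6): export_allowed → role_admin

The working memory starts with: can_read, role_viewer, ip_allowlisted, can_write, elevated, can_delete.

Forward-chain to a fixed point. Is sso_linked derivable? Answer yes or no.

Round 1 fires (3), giving restricted_mode.
Round 2 fires (4), giving quota_ok.
Round 3 fires (2), giving sso_linked.
sso_linked appears in round 3, so it is derivable.

yes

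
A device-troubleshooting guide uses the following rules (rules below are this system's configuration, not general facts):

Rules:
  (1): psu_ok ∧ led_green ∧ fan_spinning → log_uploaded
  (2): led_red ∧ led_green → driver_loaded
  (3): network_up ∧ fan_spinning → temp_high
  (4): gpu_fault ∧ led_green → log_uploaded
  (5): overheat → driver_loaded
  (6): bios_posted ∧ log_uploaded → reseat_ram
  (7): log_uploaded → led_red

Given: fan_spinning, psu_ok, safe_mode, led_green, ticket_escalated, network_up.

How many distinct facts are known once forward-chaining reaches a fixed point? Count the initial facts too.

10

Round 1: (1) [psu_ok ∧ led_green ∧ fan_spinning → log_uploaded]; (3) [network_up ∧ fan_spinning → temp_high]. New: log_uploaded, temp_high.
Round 2: (7) [log_uploaded → led_red]. New: led_red.
Round 3: (2) [led_red ∧ led_green → driver_loaded]. New: driver_loaded.
Closure: {driver_loaded, fan_spinning, led_green, led_red, log_uploaded, network_up, psu_ok, safe_mode, temp_high, ticket_escalated} — 10 facts.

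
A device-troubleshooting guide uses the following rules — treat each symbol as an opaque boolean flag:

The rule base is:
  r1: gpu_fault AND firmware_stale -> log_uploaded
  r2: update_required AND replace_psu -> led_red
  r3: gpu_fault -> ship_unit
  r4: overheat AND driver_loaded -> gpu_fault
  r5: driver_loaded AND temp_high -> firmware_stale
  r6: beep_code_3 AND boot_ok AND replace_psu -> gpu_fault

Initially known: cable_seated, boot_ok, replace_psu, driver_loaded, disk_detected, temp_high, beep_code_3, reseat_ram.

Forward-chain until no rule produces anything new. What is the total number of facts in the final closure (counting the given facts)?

12

Round 1: r5 [driver_loaded AND temp_high -> firmware_stale]; r6 [beep_code_3 AND boot_ok AND replace_psu -> gpu_fault]. Adds firmware_stale, gpu_fault.
Round 2: r1 [gpu_fault AND firmware_stale -> log_uploaded]; r3 [gpu_fault -> ship_unit]. Adds log_uploaded, ship_unit.
Closure: {beep_code_3, boot_ok, cable_seated, disk_detected, driver_loaded, firmware_stale, gpu_fault, log_uploaded, replace_psu, reseat_ram, ship_unit, temp_high} — 12 facts.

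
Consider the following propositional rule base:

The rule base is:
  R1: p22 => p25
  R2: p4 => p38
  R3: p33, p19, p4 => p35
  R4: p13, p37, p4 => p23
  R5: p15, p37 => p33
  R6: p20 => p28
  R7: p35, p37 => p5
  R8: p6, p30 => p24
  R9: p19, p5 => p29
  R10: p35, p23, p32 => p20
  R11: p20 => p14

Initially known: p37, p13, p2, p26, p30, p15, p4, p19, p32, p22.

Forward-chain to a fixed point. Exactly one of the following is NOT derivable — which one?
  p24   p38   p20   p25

Round 1: R1 [p22 => p25]; R2 [p4 => p38]; R4 [p13, p37, p4 => p23]; R5 [p15, p37 => p33]. New: p25, p38, p23, p33.
Round 2: R3 [p33, p19, p4 => p35]. New: p35.
Round 3: R7 [p35, p37 => p5]; R10 [p35, p23, p32 => p20]. New: p5, p20.
Round 4: R6 [p20 => p28]; R9 [p19, p5 => p29]; R11 [p20 => p14]. New: p28, p29, p14.
Derived: p38 (round 1), p20 (round 3), p25 (round 1). p24 never appears in any round.

p24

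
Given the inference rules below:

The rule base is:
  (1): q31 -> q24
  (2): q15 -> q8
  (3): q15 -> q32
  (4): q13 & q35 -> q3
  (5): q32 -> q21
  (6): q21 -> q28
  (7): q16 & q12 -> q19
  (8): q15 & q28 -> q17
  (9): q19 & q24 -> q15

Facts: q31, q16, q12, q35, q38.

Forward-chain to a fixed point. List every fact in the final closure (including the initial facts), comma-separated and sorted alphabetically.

q12, q15, q16, q17, q19, q21, q24, q28, q31, q32, q35, q38, q8

Round 1 — (1), (7), derive q24, q19.
Round 2 — (9), derive q15.
Round 3 — (2), (3), derive q8, q32.
Round 4 — (5), derive q21.
Round 5 — (6), derive q28.
Round 6 — (8), derive q17.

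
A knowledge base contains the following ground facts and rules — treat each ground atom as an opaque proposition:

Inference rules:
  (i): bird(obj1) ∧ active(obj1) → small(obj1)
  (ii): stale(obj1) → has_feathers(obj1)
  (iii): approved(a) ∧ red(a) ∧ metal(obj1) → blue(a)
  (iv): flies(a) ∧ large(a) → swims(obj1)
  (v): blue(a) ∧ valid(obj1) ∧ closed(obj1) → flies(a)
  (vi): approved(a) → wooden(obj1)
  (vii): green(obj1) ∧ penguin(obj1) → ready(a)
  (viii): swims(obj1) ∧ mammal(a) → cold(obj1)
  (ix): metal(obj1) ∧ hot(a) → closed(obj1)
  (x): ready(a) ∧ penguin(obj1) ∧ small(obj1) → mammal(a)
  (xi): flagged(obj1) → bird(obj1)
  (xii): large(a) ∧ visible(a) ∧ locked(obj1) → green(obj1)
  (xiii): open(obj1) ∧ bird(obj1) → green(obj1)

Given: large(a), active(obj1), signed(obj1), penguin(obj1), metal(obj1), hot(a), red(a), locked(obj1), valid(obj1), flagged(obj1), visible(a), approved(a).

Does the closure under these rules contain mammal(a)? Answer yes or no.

yes

Round 1 — (iii), (vi), (ix), (xi), (xii), derive blue(a), wooden(obj1), closed(obj1), bird(obj1), green(obj1).
Round 2 — (i), (v), (vii), derive small(obj1), flies(a), ready(a).
Round 3 — (iv), (x), derive swims(obj1), mammal(a).
Round 4 — (viii), derive cold(obj1).
mammal(a) appears in round 3, so it is derivable.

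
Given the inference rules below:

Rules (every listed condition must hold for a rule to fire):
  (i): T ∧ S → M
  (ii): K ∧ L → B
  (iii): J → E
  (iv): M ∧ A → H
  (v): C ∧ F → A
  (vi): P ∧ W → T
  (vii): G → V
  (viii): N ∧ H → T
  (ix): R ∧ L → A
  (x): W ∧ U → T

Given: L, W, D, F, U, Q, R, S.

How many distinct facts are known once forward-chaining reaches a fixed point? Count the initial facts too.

Round 1: (ix) [R ∧ L → A]; (x) [W ∧ U → T]. New: A, T.
Round 2: (i) [T ∧ S → M]. New: M.
Round 3: (iv) [M ∧ A → H]. New: H.
Closure: {A, D, F, H, L, M, Q, R, S, T, U, W} — 12 facts.

12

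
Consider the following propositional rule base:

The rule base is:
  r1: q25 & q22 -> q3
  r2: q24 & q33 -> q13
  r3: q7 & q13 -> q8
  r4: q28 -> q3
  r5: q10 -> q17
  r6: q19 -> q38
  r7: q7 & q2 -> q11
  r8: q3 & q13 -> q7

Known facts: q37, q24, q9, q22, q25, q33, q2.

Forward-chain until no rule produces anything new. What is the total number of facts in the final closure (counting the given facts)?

Round 1: r1 [q25 & q22 -> q3]; r2 [q24 & q33 -> q13]. Adds q3, q13.
Round 2: r8 [q3 & q13 -> q7]. Adds q7.
Round 3: r3 [q7 & q13 -> q8]; r7 [q7 & q2 -> q11]. Adds q8, q11.
Closure: {q11, q13, q2, q22, q24, q25, q3, q33, q37, q7, q8, q9} — 12 facts.

12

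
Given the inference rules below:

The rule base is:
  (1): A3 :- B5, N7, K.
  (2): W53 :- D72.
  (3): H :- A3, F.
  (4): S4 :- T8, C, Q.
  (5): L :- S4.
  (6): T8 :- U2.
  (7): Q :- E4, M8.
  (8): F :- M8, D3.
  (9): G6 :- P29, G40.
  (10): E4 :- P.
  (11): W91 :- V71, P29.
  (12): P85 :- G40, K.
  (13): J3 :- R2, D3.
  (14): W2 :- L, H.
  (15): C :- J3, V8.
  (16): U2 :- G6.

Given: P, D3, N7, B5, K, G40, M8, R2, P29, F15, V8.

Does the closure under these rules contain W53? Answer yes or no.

no

Round 1: (1) [A3 :- B5, N7, K.]; (8) [F :- M8, D3.]; (9) [G6 :- P29, G40.]; (10) [E4 :- P.]; (12) [P85 :- G40, K.]; (13) [J3 :- R2, D3.]. New: A3, F, G6, E4, P85, J3.
Round 2: (3) [H :- A3, F.]; (7) [Q :- E4, M8.]; (15) [C :- J3, V8.]; (16) [U2 :- G6.]. New: H, Q, C, U2.
Round 3: (6) [T8 :- U2.]. New: T8.
Round 4: (4) [S4 :- T8, C, Q.]. New: S4.
Round 5: (5) [L :- S4.]. New: L.
Round 6: (14) [W2 :- L, H.]. New: W2.
Fixed point reached. W53 is concluded only by (2); (2) needs D72 (never derived).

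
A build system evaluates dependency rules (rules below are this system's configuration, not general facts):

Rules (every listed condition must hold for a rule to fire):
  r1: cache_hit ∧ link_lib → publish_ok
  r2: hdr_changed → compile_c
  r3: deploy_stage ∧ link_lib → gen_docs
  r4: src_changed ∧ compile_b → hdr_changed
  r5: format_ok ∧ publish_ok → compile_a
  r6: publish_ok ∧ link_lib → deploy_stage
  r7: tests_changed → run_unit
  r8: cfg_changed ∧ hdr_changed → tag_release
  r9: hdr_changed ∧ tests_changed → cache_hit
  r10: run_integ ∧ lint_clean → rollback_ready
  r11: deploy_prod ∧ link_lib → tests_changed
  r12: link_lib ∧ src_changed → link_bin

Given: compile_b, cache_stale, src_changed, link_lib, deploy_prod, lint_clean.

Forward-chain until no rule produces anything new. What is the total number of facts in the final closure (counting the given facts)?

Round 1 fires r4, r11, r12, giving hdr_changed, tests_changed, link_bin.
Round 2 fires r2, r7, r9, giving compile_c, run_unit, cache_hit.
Round 3 fires r1, giving publish_ok.
Round 4 fires r6, giving deploy_stage.
Round 5 fires r3, giving gen_docs.
Closure: {cache_hit, cache_stale, compile_b, compile_c, deploy_prod, deploy_stage, gen_docs, hdr_changed, link_bin, link_lib, lint_clean, publish_ok, run_unit, src_changed, tests_changed} — 15 facts.

15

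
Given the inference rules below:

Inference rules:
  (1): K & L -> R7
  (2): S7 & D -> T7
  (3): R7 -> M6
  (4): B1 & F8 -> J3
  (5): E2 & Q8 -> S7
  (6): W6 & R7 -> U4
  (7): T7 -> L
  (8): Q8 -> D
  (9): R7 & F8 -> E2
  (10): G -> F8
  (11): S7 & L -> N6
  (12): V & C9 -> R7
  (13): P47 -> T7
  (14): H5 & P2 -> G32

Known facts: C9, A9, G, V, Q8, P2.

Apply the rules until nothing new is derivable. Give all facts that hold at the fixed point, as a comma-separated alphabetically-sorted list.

Round 1 — (8), (10), (12), derive D, F8, R7.
Round 2 — (3), (9), derive M6, E2.
Round 3 — (5), derive S7.
Round 4 — (2), derive T7.
Round 5 — (7), derive L.
Round 6 — (11), derive N6.

A9, C9, D, E2, F8, G, L, M6, N6, P2, Q8, R7, S7, T7, V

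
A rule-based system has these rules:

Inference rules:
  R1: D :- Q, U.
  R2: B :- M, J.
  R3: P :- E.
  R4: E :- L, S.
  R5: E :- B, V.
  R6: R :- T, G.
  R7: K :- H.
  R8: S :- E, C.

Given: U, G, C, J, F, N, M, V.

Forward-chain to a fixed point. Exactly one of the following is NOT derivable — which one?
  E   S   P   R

[1] R2 [B :- M, J.]. ⇒ new: B.
[2] R5 [E :- B, V.]. ⇒ new: E.
[3] R3 [P :- E.]; R8 [S :- E, C.]. ⇒ new: P, S.
Derived: E (round 2), S (round 3), P (round 3). R never appears in any round.

R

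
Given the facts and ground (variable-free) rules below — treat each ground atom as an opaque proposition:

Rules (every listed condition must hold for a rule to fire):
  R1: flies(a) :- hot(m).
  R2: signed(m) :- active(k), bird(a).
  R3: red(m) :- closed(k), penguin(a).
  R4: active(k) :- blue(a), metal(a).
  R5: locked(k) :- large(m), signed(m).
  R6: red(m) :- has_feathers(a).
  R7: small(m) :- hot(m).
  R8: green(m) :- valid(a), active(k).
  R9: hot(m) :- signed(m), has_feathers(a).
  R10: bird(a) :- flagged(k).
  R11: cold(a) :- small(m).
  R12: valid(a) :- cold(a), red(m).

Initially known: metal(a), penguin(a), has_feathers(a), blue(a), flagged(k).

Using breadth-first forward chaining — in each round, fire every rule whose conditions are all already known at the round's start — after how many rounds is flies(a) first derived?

Round 1: R4 [active(k) :- blue(a), metal(a).]; R6 [red(m) :- has_feathers(a).]; R10 [bird(a) :- flagged(k).]. Adds active(k), red(m), bird(a).
Round 2: R2 [signed(m) :- active(k), bird(a).]. Adds signed(m).
Round 3: R9 [hot(m) :- signed(m), has_feathers(a).]. Adds hot(m).
Round 4: R1 [flies(a) :- hot(m).]; R7 [small(m) :- hot(m).]. Adds flies(a), small(m).
flies(a) first appears in round 4.

4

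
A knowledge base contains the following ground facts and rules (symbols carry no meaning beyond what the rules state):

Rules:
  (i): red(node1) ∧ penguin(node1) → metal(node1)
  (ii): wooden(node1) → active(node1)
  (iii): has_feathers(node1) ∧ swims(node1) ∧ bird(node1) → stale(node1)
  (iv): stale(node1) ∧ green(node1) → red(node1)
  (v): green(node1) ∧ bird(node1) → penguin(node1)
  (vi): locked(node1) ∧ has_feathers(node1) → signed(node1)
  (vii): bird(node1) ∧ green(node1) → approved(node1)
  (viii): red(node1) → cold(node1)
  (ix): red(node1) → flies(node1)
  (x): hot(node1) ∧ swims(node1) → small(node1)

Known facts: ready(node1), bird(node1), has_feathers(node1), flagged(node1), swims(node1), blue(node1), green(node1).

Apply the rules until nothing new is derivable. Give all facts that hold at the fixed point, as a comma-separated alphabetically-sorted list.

approved(node1), bird(node1), blue(node1), cold(node1), flagged(node1), flies(node1), green(node1), has_feathers(node1), metal(node1), penguin(node1), ready(node1), red(node1), stale(node1), swims(node1)

Round 1: (iii) [has_feathers(node1) ∧ swims(node1) ∧ bird(node1) → stale(node1)]; (v) [green(node1) ∧ bird(node1) → penguin(node1)]; (vii) [bird(node1) ∧ green(node1) → approved(node1)]. Adds stale(node1), penguin(node1), approved(node1).
Round 2: (iv) [stale(node1) ∧ green(node1) → red(node1)]. Adds red(node1).
Round 3: (i) [red(node1) ∧ penguin(node1) → metal(node1)]; (viii) [red(node1) → cold(node1)]; (ix) [red(node1) → flies(node1)]. Adds metal(node1), cold(node1), flies(node1).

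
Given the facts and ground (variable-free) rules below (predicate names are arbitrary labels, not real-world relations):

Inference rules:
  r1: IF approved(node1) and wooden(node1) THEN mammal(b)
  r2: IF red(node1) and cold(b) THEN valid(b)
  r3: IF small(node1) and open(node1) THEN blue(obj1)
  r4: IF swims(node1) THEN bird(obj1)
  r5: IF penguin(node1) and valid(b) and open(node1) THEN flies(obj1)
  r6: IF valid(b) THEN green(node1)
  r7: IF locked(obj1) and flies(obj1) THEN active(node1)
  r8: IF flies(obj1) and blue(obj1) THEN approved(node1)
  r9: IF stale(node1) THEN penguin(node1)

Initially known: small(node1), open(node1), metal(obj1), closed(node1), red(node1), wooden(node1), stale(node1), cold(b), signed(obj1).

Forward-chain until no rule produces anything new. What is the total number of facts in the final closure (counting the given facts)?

Round 1: r2 [IF red(node1) and cold(b) THEN valid(b)]; r3 [IF small(node1) and open(node1) THEN blue(obj1)]; r9 [IF stale(node1) THEN penguin(node1)]. Adds valid(b), blue(obj1), penguin(node1).
Round 2: r5 [IF penguin(node1) and valid(b) and open(node1) THEN flies(obj1)]; r6 [IF valid(b) THEN green(node1)]. Adds flies(obj1), green(node1).
Round 3: r8 [IF flies(obj1) and blue(obj1) THEN approved(node1)]. Adds approved(node1).
Round 4: r1 [IF approved(node1) and wooden(node1) THEN mammal(b)]. Adds mammal(b).
Closure: {approved(node1), blue(obj1), closed(node1), cold(b), flies(obj1), green(node1), mammal(b), metal(obj1), open(node1), penguin(node1), red(node1), signed(obj1), small(node1), stale(node1), valid(b), wooden(node1)} — 16 facts.

16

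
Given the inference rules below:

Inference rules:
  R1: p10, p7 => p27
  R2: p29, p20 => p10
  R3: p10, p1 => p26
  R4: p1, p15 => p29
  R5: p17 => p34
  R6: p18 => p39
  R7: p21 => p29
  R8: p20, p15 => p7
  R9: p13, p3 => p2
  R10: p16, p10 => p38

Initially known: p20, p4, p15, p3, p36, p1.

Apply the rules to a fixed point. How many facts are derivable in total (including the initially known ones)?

Round 1 — R4, R8, derive p29, p7.
Round 2 — R2, derive p10.
Round 3 — R1, R3, derive p27, p26.
Closure: {p1, p10, p15, p20, p26, p27, p29, p3, p36, p4, p7} — 11 facts.

11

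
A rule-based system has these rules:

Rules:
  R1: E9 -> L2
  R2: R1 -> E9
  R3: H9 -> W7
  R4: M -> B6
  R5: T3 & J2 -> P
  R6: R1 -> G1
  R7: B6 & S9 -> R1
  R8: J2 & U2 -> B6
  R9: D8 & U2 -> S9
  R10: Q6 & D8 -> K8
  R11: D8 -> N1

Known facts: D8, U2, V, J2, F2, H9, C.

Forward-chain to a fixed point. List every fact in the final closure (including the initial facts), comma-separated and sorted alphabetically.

Round 1: R3 [H9 -> W7]; R8 [J2 & U2 -> B6]; R9 [D8 & U2 -> S9]; R11 [D8 -> N1]. New: W7, B6, S9, N1.
Round 2: R7 [B6 & S9 -> R1]. New: R1.
Round 3: R2 [R1 -> E9]; R6 [R1 -> G1]. New: E9, G1.
Round 4: R1 [E9 -> L2]. New: L2.

B6, C, D8, E9, F2, G1, H9, J2, L2, N1, R1, S9, U2, V, W7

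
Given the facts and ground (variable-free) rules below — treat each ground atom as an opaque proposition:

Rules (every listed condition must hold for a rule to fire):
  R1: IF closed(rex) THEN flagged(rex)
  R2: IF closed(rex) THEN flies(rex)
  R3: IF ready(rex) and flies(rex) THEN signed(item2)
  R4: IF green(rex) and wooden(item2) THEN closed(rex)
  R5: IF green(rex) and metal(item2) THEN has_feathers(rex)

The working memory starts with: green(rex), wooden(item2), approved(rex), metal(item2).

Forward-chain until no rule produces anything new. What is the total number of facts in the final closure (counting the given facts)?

8

Round 1 fires R4, R5, giving closed(rex), has_feathers(rex).
Round 2 fires R1, R2, giving flagged(rex), flies(rex).
Closure: {approved(rex), closed(rex), flagged(rex), flies(rex), green(rex), has_feathers(rex), metal(item2), wooden(item2)} — 8 facts.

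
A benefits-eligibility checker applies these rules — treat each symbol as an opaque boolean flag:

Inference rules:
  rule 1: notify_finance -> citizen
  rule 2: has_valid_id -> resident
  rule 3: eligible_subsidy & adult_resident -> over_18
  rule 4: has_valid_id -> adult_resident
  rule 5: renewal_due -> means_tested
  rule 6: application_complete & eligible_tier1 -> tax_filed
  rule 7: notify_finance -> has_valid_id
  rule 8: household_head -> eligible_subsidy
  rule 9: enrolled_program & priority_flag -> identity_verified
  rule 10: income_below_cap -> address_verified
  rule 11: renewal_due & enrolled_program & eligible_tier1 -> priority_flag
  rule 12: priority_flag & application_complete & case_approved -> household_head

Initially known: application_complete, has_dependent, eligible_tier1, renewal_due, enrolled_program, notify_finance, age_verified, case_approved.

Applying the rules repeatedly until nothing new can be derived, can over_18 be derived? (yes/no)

Round 1 fires rule 1, rule 5, rule 6, rule 7, rule 11, giving citizen, means_tested, tax_filed, has_valid_id, priority_flag.
Round 2 fires rule 2, rule 4, rule 9, rule 12, giving resident, adult_resident, identity_verified, household_head.
Round 3 fires rule 8, giving eligible_subsidy.
Round 4 fires rule 3, giving over_18.
over_18 appears in round 4, so it is derivable.

yes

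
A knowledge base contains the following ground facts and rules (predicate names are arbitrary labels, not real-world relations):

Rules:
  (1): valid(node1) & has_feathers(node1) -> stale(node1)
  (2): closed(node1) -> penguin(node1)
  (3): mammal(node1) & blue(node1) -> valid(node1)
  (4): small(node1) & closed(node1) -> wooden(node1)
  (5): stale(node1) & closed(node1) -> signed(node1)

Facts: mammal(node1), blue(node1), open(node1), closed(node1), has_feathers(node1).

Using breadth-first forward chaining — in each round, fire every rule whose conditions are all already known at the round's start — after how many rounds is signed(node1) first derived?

3

Round 1: (2) [closed(node1) -> penguin(node1)]; (3) [mammal(node1) & blue(node1) -> valid(node1)]. New: penguin(node1), valid(node1).
Round 2: (1) [valid(node1) & has_feathers(node1) -> stale(node1)]. New: stale(node1).
Round 3: (5) [stale(node1) & closed(node1) -> signed(node1)]. New: signed(node1).
signed(node1) first appears in round 3.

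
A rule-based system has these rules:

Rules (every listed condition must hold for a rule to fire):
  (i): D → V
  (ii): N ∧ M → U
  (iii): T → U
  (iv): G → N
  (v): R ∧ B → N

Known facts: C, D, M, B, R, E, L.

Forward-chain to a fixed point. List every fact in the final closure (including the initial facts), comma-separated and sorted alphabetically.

Round 1 — (i), (v), derive V, N.
Round 2 — (ii), derive U.

B, C, D, E, L, M, N, R, U, V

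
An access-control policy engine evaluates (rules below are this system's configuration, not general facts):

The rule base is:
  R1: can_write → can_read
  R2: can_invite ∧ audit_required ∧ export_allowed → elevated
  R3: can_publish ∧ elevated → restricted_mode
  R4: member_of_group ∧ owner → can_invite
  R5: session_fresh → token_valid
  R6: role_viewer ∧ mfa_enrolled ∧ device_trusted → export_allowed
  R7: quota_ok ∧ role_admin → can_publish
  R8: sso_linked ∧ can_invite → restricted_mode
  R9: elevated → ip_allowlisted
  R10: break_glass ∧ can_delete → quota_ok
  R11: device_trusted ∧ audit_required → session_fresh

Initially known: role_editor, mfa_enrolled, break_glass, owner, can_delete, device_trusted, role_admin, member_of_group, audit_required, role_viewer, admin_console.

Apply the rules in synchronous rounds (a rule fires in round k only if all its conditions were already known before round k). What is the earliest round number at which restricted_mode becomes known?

3

Round 1 fires R4, R6, R10, R11, giving can_invite, export_allowed, quota_ok, session_fresh.
Round 2 fires R2, R5, R7, giving elevated, token_valid, can_publish.
Round 3 fires R3, R9, giving restricted_mode, ip_allowlisted.
restricted_mode first appears in round 3.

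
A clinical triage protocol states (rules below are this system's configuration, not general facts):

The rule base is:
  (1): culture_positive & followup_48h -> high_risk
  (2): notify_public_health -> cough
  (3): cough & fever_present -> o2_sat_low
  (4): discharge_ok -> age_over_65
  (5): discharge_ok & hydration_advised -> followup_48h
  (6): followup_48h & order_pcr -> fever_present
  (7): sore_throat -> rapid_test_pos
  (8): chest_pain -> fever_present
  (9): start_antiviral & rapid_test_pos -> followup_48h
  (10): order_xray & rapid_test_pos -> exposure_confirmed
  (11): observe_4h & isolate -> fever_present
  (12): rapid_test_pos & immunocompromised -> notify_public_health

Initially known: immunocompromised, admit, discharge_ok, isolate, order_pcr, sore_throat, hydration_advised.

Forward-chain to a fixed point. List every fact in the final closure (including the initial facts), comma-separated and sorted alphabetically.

admit, age_over_65, cough, discharge_ok, fever_present, followup_48h, hydration_advised, immunocompromised, isolate, notify_public_health, o2_sat_low, order_pcr, rapid_test_pos, sore_throat

Round 1 fires (4), (5), (7), giving age_over_65, followup_48h, rapid_test_pos.
Round 2 fires (6), (12), giving fever_present, notify_public_health.
Round 3 fires (2), giving cough.
Round 4 fires (3), giving o2_sat_low.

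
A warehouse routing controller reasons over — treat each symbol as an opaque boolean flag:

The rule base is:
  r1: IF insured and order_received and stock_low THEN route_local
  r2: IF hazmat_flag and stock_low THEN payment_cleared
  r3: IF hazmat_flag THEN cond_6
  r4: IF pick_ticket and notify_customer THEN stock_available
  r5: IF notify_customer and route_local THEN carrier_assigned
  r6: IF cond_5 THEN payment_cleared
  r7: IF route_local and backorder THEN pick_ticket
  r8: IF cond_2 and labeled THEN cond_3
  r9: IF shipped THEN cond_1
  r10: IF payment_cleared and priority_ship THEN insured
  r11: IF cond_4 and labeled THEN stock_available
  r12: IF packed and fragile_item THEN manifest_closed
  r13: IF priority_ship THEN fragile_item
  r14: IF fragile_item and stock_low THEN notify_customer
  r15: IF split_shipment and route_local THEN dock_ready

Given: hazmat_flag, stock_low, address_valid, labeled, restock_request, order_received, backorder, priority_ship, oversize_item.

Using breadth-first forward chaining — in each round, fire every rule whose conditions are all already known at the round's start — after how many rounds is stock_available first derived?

5

Round 1: r2 [IF hazmat_flag and stock_low THEN payment_cleared]; r3 [IF hazmat_flag THEN cond_6]; r13 [IF priority_ship THEN fragile_item]. Adds payment_cleared, cond_6, fragile_item.
Round 2: r10 [IF payment_cleared and priority_ship THEN insured]; r14 [IF fragile_item and stock_low THEN notify_customer]. Adds insured, notify_customer.
Round 3: r1 [IF insured and order_received and stock_low THEN route_local]. Adds route_local.
Round 4: r5 [IF notify_customer and route_local THEN carrier_assigned]; r7 [IF route_local and backorder THEN pick_ticket]. Adds carrier_assigned, pick_ticket.
Round 5: r4 [IF pick_ticket and notify_customer THEN stock_available]. Adds stock_available.
stock_available first appears in round 5.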